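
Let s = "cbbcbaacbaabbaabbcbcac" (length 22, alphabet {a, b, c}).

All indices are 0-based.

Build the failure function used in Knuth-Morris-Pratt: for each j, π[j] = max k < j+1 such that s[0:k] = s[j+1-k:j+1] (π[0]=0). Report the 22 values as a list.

[0, 0, 0, 1, 2, 0, 0, 1, 2, 0, 0, 0, 0, 0, 0, 0, 0, 1, 2, 1, 0, 1]

π[0] = 0
j=1 s[j]='b': π[1]=0 (border '')
j=2 s[j]='b': π[2]=0 (border '')
j=3 s[j]='c': π[3]=1 (border 'c')
j=4 s[j]='b': π[4]=2 (border 'cb')
j=5 s[j]='a': k: 2→0; π[5]=0 (border '')
j=6 s[j]='a': π[6]=0 (border '')
j=7 s[j]='c': π[7]=1 (border 'c')
j=8 s[j]='b': π[8]=2 (border 'cb')
j=9 s[j]='a': k: 2→0; π[9]=0 (border '')
j=10 s[j]='a': π[10]=0 (border '')
j=11 s[j]='b': π[11]=0 (border '')
j=12 s[j]='b': π[12]=0 (border '')
j=13 s[j]='a': π[13]=0 (border '')
j=14 s[j]='a': π[14]=0 (border '')
j=15 s[j]='b': π[15]=0 (border '')
j=16 s[j]='b': π[16]=0 (border '')
j=17 s[j]='c': π[17]=1 (border 'c')
j=18 s[j]='b': π[18]=2 (border 'cb')
j=19 s[j]='c': k: 2→0; π[19]=1 (border 'c')
j=20 s[j]='a': k: 1→0; π[20]=0 (border '')
j=21 s[j]='c': π[21]=1 (border 'c')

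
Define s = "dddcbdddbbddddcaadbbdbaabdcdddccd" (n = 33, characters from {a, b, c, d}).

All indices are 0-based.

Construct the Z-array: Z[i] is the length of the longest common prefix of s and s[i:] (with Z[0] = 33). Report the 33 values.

[33, 2, 1, 0, 0, 3, 2, 1, 0, 0, 3, 4, 2, 1, 0, 0, 0, 1, 0, 0, 1, 0, 0, 0, 0, 1, 0, 4, 2, 1, 0, 0, 1]

Z[0]=33
i=1: outside box; Z[1]=2 scan→box=[1,3)
i=2: min(r-i=1, Z[1]=2)=1; Z[2]=1
i=3: outside box; Z[3]=0
i=4: outside box; Z[4]=0
i=5: outside box; Z[5]=3 scan→box=[5,8)
i=6: min(r-i=2, Z[1]=2)=2; Z[6]=2
i=7: min(r-i=1, Z[2]=1)=1; Z[7]=1
i=8: outside box; Z[8]=0
i=9: outside box; Z[9]=0
i=10: outside box; Z[10]=3 scan→box=[10,13)
i=11: min(r-i=2, Z[1]=2)=2; Z[11]=4 scan→box=[11,15)
i=12: min(r-i=3, Z[1]=2)=2; Z[12]=2
i=13: min(r-i=2, Z[2]=1)=1; Z[13]=1
i=14: min(r-i=1, Z[3]=0)=0; Z[14]=0
i=15: outside box; Z[15]=0
i=16: outside box; Z[16]=0
i=17: outside box; Z[17]=1 scan→box=[17,18)
i=18: outside box; Z[18]=0
i=19: outside box; Z[19]=0
i=20: outside box; Z[20]=1 scan→box=[20,21)
i=21: outside box; Z[21]=0
i=22: outside box; Z[22]=0
i=23: outside box; Z[23]=0
i=24: outside box; Z[24]=0
i=25: outside box; Z[25]=1 scan→box=[25,26)
i=26: outside box; Z[26]=0
i=27: outside box; Z[27]=4 scan→box=[27,31)
i=28: min(r-i=3, Z[1]=2)=2; Z[28]=2
i=29: min(r-i=2, Z[2]=1)=1; Z[29]=1
i=30: min(r-i=1, Z[3]=0)=0; Z[30]=0
i=31: outside box; Z[31]=0
i=32: outside box; Z[32]=1 scan→box=[32,33)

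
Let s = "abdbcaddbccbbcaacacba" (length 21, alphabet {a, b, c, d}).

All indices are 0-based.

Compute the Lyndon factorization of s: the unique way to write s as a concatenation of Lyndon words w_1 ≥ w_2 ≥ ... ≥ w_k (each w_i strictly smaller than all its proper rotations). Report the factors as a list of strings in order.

["abdbcaddbccbbc", "aacacb", "a"]

emit factor 1: 'abdbcaddbccbbc' (i=0, period=14)
emit factor 2: 'aacacb' (i=14, period=6)
emit factor 3: 'a' (i=20, period=1)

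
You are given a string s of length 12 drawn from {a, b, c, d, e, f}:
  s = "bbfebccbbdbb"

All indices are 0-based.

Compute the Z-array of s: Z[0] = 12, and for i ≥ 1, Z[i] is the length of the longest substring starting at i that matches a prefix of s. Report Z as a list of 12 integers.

[12, 1, 0, 0, 1, 0, 0, 2, 1, 0, 2, 1]

Z[0]=12
i=1: outside box; Z[1]=1 grow→box=[1,2)
i=2: outside box; Z[2]=0
i=3: outside box; Z[3]=0
i=4: outside box; Z[4]=1 grow→box=[4,5)
i=5: outside box; Z[5]=0
i=6: outside box; Z[6]=0
i=7: outside box; Z[7]=2 grow→box=[7,9)
i=8: min(r-i=1, Z[1]=1)=1; Z[8]=1
i=9: outside box; Z[9]=0
i=10: outside box; Z[10]=2 grow→box=[10,12)
i=11: min(r-i=1, Z[1]=1)=1; Z[11]=1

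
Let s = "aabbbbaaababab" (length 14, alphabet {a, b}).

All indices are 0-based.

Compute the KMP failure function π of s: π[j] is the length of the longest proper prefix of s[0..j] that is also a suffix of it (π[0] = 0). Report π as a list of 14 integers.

[0, 1, 0, 0, 0, 0, 1, 2, 2, 3, 1, 0, 1, 0]

π[0] = 0
j=1 s[j]='a': π[1]=1 (border 'a')
j=2 s[j]='b': k: 1→0; π[2]=0 (border '')
j=3 s[j]='b': π[3]=0 (border '')
j=4 s[j]='b': π[4]=0 (border '')
j=5 s[j]='b': π[5]=0 (border '')
j=6 s[j]='a': π[6]=1 (border 'a')
j=7 s[j]='a': π[7]=2 (border 'aa')
j=8 s[j]='a': k: 2→1; π[8]=2 (border 'aa')
j=9 s[j]='b': π[9]=3 (border 'aab')
j=10 s[j]='a': k: 3→0; π[10]=1 (border 'a')
j=11 s[j]='b': k: 1→0; π[11]=0 (border '')
j=12 s[j]='a': π[12]=1 (border 'a')
j=13 s[j]='b': k: 1→0; π[13]=0 (border '')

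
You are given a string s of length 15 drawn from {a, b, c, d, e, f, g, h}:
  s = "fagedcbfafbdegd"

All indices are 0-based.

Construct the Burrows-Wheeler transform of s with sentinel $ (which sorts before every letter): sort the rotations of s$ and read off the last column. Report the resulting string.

dfffcdgebgdb$aea

rank  rotation          last
    0  $fagedcbfafbdegd  d
    1  afbdegd$fagedcbf  f
    2  agedcbfafbdegd$f  f
    3  bdegd$fagedcbfaf  f
    4  bfafbdegd$fagedc  c
    5  cbfafbdegd$faged  d
    6  d$fagedcbfafbdeg  g
    7  dcbfafbdegd$fage  e
    8  degd$fagedcbfafb  b
    9  edcbfafbdegd$fag  g
   10  egd$fagedcbfafbd  d
   11  fafbdegd$fagedcb  b
   12  fagedcbfafbdegd$  $
   13  fbdegd$fagedcbfa  a
   14  gd$fagedcbfafbde  e
   15  gedcbfafbdegd$fa  a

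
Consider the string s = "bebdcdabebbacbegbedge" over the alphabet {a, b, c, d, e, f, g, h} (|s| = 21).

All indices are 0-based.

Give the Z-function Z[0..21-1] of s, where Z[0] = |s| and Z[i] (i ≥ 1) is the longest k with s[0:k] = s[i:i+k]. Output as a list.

[21, 0, 1, 0, 0, 0, 0, 3, 0, 1, 1, 0, 0, 2, 0, 0, 2, 0, 0, 0, 0]

Z[0]=21
i=1: fresh scan; Z[1]=0
i=2: fresh scan; Z[2]=1 extend→box=[2,3)
i=3: fresh scan; Z[3]=0
i=4: fresh scan; Z[4]=0
i=5: fresh scan; Z[5]=0
i=6: fresh scan; Z[6]=0
i=7: fresh scan; Z[7]=3 extend→box=[7,10)
i=8: min(r-i=2, Z[1]=0)=0; Z[8]=0
i=9: min(r-i=1, Z[2]=1)=1; Z[9]=1
i=10: fresh scan; Z[10]=1 extend→box=[10,11)
i=11: fresh scan; Z[11]=0
i=12: fresh scan; Z[12]=0
i=13: fresh scan; Z[13]=2 extend→box=[13,15)
i=14: min(r-i=1, Z[1]=0)=0; Z[14]=0
i=15: fresh scan; Z[15]=0
i=16: fresh scan; Z[16]=2 extend→box=[16,18)
i=17: min(r-i=1, Z[1]=0)=0; Z[17]=0
i=18: fresh scan; Z[18]=0
i=19: fresh scan; Z[19]=0
i=20: fresh scan; Z[20]=0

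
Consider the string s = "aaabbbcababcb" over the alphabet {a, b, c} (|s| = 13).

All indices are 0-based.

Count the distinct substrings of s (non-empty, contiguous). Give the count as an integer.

76

rank | idx | suffix
   0 |   0 | aaabbbcababcb
   1 |   1 | aabbbcababcb
   2 |   7 | ababcb
   3 |   2 | abbbcababcb
   4 |   9 | abcb
   5 |  12 | b
   6 |   8 | babcb
   7 |   3 | bbbcababcb
   8 |   4 | bbcababcb
   9 |   5 | bcababcb
  10 |  10 | bcb
  11 |   6 | cababcb
  12 |  11 | cb

SA = [0, 1, 7, 2, 9, 12, 8, 3, 4, 5, 10, 6, 11]
[i] adj suffixes → lcp
  [1] 0/1 → 2 ('aa')
  [2] 1/7 → 1 ('a')
  [3] 7/2 → 2 ('ab')
  [4] 2/9 → 2 ('ab')
  [5] 9/12 → 0 ('')
  [6] 12/8 → 1 ('b')
  [7] 8/3 → 1 ('b')
  [8] 3/4 → 2 ('bb')
  [9] 4/5 → 1 ('b')
  [10] 5/10 → 2 ('bc')
  [11] 10/6 → 0 ('')
  [12] 6/11 → 1 ('c')

n(n+1)/2 = 13·14/2 = 91
Σ LCP = 0 + 2 + 1 + 2 + 2 + 0 + 1 + 1 + 2 + 1 + 2 + 0 + 1 = 15
distinct = 91 − 15 = 76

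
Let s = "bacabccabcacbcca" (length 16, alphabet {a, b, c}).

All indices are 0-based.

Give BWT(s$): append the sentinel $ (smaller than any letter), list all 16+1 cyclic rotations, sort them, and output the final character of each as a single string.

acccbc$acaccababb

rank  rotation           last
    0  $bacabccabcacbcca  a
    1  a$bacabccabcacbcc  c
    2  abcacbcca$bacabcc  c
    3  abccabcacbcca$bac  c
    4  acabccabcacbcca$b  b
    5  acbcca$bacabccabc  c
    6  bacabccabcacbcca$  $
    7  bcacbcca$bacabcca  a
    8  bcca$bacabccabcac  c
    9  bccabcacbcca$baca  a
   10  ca$bacabccabcacbc  c
   11  cabcacbcca$bacabc  c
   12  cabccabcacbcca$ba  a
   13  cacbcca$bacabccab  b
   14  cbcca$bacabccabca  a
   15  cca$bacabccabcacb  b
   16  ccabcacbcca$bacab  b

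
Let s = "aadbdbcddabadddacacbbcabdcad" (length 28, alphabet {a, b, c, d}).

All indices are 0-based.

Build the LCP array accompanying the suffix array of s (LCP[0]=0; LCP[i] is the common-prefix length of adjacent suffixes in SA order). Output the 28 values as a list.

[0, 1, 2, 1, 2, 1, 2, 2, 0, 1, 1, 2, 1, 2, 0, 2, 2, 1, 1, 0, 1, 2, 1, 2, 1, 1, 3, 2]

sorted suffixes:
  #0 SA[0]=0  'aadbdbcddabadddacacbbcabdcad'
  #1 SA[1]=9  'abadddacacbbcabdcad'
  #2 SA[2]=22  'abdcad'
  #3 SA[3]=15  'acacbbcabdcad'
  #4 SA[4]=17  'acbbcabdcad'
  #5 SA[5]=26  'ad'
  #6 SA[6]=1  'adbdbcddabadddacacbbcabdcad'
  #7 SA[7]=11  'adddacacbbcabdcad'
  #8 SA[8]=10  'badddacacbbcabdcad'
  #9 SA[9]=19  'bbcabdcad'
  #10 SA[10]=20  'bcabdcad'
  #11 SA[11]=5  'bcddabadddacacbbcabdcad'
  #12 SA[12]=3  'bdbcddabadddacacbbcabdcad'
  #13 SA[13]=23  'bdcad'
  #14 SA[14]=21  'cabdcad'
  #15 SA[15]=16  'cacbbcabdcad'
  #16 SA[16]=25  'cad'
  #17 SA[17]=18  'cbbcabdcad'
  #18 SA[18]=6  'cddabadddacacbbcabdcad'
  #19 SA[19]=27  'd'
  #20 SA[20]=8  'dabadddacacbbcabdcad'
  #21 SA[21]=14  'dacacbbcabdcad'
  #22 SA[22]=4  'dbcddabadddacacbbcabdcad'
  #23 SA[23]=2  'dbdbcddabadddacacbbcabdcad'
  #24 SA[24]=24  'dcad'
  #25 SA[25]=7  'ddabadddacacbbcabdcad'
  #26 SA[26]=13  'ddacacbbcabdcad'
  #27 SA[27]=12  'dddacacbbcabdcad'

SA = [0, 9, 22, 15, 17, 26, 1, 11, 10, 19, 20, 5, 3, 23, 21, 16, 25, 18, 6, 27, 8, 14, 4, 2, 24, 7, 13, 12]
rank  pair      lcp
   1  s[0:],s[9:]  1  'a'
   2  s[9:],s[22:]  2  'ab'
   3  s[22:],s[15:]  1  'a'
   4  s[15:],s[17:]  2  'ac'
   5  s[17:],s[26:]  1  'a'
   6  s[26:],s[1:]  2  'ad'
   7  s[1:],s[11:]  2  'ad'
   8  s[11:],s[10:]  0  ''
   9  s[10:],s[19:]  1  'b'
  10  s[19:],s[20:]  1  'b'
  11  s[20:],s[5:]  2  'bc'
  12  s[5:],s[3:]  1  'b'
  13  s[3:],s[23:]  2  'bd'
  14  s[23:],s[21:]  0  ''
  15  s[21:],s[16:]  2  'ca'
  16  s[16:],s[25:]  2  'ca'
  17  s[25:],s[18:]  1  'c'
  18  s[18:],s[6:]  1  'c'
  19  s[6:],s[27:]  0  ''
  20  s[27:],s[8:]  1  'd'
  21  s[8:],s[14:]  2  'da'
  22  s[14:],s[4:]  1  'd'
  23  s[4:],s[2:]  2  'db'
  24  s[2:],s[24:]  1  'd'
  25  s[24:],s[7:]  1  'd'
  26  s[7:],s[13:]  3  'dda'
  27  s[13:],s[12:]  2  'dd'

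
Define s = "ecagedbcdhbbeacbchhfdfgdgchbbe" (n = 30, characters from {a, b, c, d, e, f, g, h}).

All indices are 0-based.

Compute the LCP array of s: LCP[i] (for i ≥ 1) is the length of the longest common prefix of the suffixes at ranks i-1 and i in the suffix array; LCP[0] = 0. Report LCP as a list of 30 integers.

sorted suffixes:
  #0 SA[0]=13  'acbchhfdfgdgchbbe'
  #1 SA[1]=2  'agedbcdhbbeacbchhfdfgdgchbbe'
  #2 SA[2]=27  'bbe'
  #3 SA[3]=10  'bbeacbchhfdfgdgchbbe'
  #4 SA[4]=6  'bcdhbbeacbchhfdfgdgchbbe'
  #5 SA[5]=15  'bchhfdfgdgchbbe'
  #6 SA[6]=28  'be'
  #7 SA[7]=11  'beacbchhfdfgdgchbbe'
  #8 SA[8]=1  'cagedbcdhbbeacbchhfdfgdgchbbe'
  #9 SA[9]=14  'cbchhfdfgdgchbbe'
  #10 SA[10]=7  'cdhbbeacbchhfdfgdgchbbe'
  #11 SA[11]=25  'chbbe'
  #12 SA[12]=16  'chhfdfgdgchbbe'
  #13 SA[13]=5  'dbcdhbbeacbchhfdfgdgchbbe'
  #14 SA[14]=20  'dfgdgchbbe'
  #15 SA[15]=23  'dgchbbe'
  #16 SA[16]=8  'dhbbeacbchhfdfgdgchbbe'
  #17 SA[17]=29  'e'
  #18 SA[18]=12  'eacbchhfdfgdgchbbe'
  #19 SA[19]=0  'ecagedbcdhbbeacbchhfdfgdgchbbe'
  #20 SA[20]=4  'edbcdhbbeacbchhfdfgdgchbbe'
  #21 SA[21]=19  'fdfgdgchbbe'
  #22 SA[22]=21  'fgdgchbbe'
  #23 SA[23]=24  'gchbbe'
  #24 SA[24]=22  'gdgchbbe'
  #25 SA[25]=3  'gedbcdhbbeacbchhfdfgdgchbbe'
  #26 SA[26]=26  'hbbe'
  #27 SA[27]=9  'hbbeacbchhfdfgdgchbbe'
  #28 SA[28]=18  'hfdfgdgchbbe'
  #29 SA[29]=17  'hhfdfgdgchbbe'

SA = [13, 2, 27, 10, 6, 15, 28, 11, 1, 14, 7, 25, 16, 5, 20, 23, 8, 29, 12, 0, 4, 19, 21, 24, 22, 3, 26, 9, 18, 17]
rank  pair      lcp
   1  s[13:],s[2:]  1  'a'
   2  s[2:],s[27:]  0  ''
   3  s[27:],s[10:]  3  'bbe'
   4  s[10:],s[6:]  1  'b'
   5  s[6:],s[15:]  2  'bc'
   6  s[15:],s[28:]  1  'b'
   7  s[28:],s[11:]  2  'be'
   8  s[11:],s[1:]  0  ''
   9  s[1:],s[14:]  1  'c'
  10  s[14:],s[7:]  1  'c'
  11  s[7:],s[25:]  1  'c'
  12  s[25:],s[16:]  2  'ch'
  13  s[16:],s[5:]  0  ''
  14  s[5:],s[20:]  1  'd'
  15  s[20:],s[23:]  1  'd'
  16  s[23:],s[8:]  1  'd'
  17  s[8:],s[29:]  0  ''
  18  s[29:],s[12:]  1  'e'
  19  s[12:],s[0:]  1  'e'
  20  s[0:],s[4:]  1  'e'
  21  s[4:],s[19:]  0  ''
  22  s[19:],s[21:]  1  'f'
  23  s[21:],s[24:]  0  ''
  24  s[24:],s[22:]  1  'g'
  25  s[22:],s[3:]  1  'g'
  26  s[3:],s[26:]  0  ''
  27  s[26:],s[9:]  4  'hbbe'
  28  s[9:],s[18:]  1  'h'
  29  s[18:],s[17:]  1  'h'

[0, 1, 0, 3, 1, 2, 1, 2, 0, 1, 1, 1, 2, 0, 1, 1, 1, 0, 1, 1, 1, 0, 1, 0, 1, 1, 0, 4, 1, 1]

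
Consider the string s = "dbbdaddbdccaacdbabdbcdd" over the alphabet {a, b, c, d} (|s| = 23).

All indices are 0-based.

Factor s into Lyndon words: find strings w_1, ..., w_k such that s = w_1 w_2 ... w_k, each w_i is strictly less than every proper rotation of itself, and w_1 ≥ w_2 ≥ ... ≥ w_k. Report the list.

emit factor 1: 'd' (i=0, period=1)
emit factor 2: 'bbd' (i=1, period=3)
emit factor 3: 'addbdcc' (i=4, period=7)
emit factor 4: 'aacdbabdbcdd' (i=11, period=12)

["d", "bbd", "addbdcc", "aacdbabdbcdd"]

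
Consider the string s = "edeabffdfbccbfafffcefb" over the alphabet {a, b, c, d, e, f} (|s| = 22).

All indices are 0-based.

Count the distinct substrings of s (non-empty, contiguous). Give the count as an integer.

233

rank | idx | suffix
   0 |   3 | abffdfbccbfafffcefb
   1 |  14 | afffcefb
   2 |  21 | b
   3 |   9 | bccbfafffcefb
   4 |  12 | bfafffcefb
   5 |   4 | bffdfbccbfafffcefb
   6 |  11 | cbfafffcefb
   7 |  10 | ccbfafffcefb
   8 |  18 | cefb
   9 |   1 | deabffdfbccbfafffcefb
  10 |   7 | dfbccbfafffcefb
  11 |   2 | eabffdfbccbfafffcefb
  12 |   0 | edeabffdfbccbfafffcefb
  13 |  19 | efb
  14 |  13 | fafffcefb
  15 |  20 | fb
  16 |   8 | fbccbfafffcefb
  17 |  17 | fcefb
  18 |   6 | fdfbccbfafffcefb
  19 |  16 | ffcefb
  20 |   5 | ffdfbccbfafffcefb
  21 |  15 | fffcefb

SA = [3, 14, 21, 9, 12, 4, 11, 10, 18, 1, 7, 2, 0, 19, 13, 20, 8, 17, 6, 16, 5, 15]
i: (SA[i-1],SA[i]) lcp shared
  1: (3,14) 1 'a'
  2: (14,21) 0 ''
  3: (21,9) 1 'b'
  4: (9,12) 1 'b'
  5: (12,4) 2 'bf'
  6: (4,11) 0 ''
  7: (11,10) 1 'c'
  8: (10,18) 1 'c'
  9: (18,1) 0 ''
  10: (1,7) 1 'd'
  11: (7,2) 0 ''
  12: (2,0) 1 'e'
  13: (0,19) 1 'e'
  14: (19,13) 0 ''
  15: (13,20) 1 'f'
  16: (20,8) 2 'fb'
  17: (8,17) 1 'f'
  18: (17,6) 1 'f'
  19: (6,16) 1 'f'
  20: (16,5) 2 'ff'
  21: (5,15) 2 'ff'

n(n+1)/2 = 22·23/2 = 253
Σ LCP = 0 + 1 + 0 + 1 + 1 + 2 + 0 + 1 + 1 + 0 + 1 + 0 + 1 + 1 + 0 + 1 + 2 + 1 + 1 + 1 + 2 + 2 = 20
distinct = 253 − 20 = 233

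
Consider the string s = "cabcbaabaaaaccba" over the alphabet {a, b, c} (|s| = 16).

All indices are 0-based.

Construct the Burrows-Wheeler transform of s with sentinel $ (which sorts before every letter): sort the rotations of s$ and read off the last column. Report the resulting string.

abbabaacacaca$cba

rank  rotation           last
    0  $cabcbaabaaaaccba  a
    1  a$cabcbaabaaaaccb  b
    2  aaaaccba$cabcbaab  b
    3  aaaccba$cabcbaaba  a
    4  aabaaaaccba$cabcb  b
    5  aaccba$cabcbaabaa  a
    6  abaaaaccba$cabcba  a
    7  abcbaabaaaaccba$c  c
    8  accba$cabcbaabaaa  a
    9  ba$cabcbaabaaaacc  c
   10  baaaaccba$cabcbaa  a
   11  baabaaaaccba$cabc  c
   12  bcbaabaaaaccba$ca  a
   13  cabcbaabaaaaccba$  $
   14  cba$cabcbaabaaaac  c
   15  cbaabaaaaccba$cab  b
   16  ccba$cabcbaabaaaa  a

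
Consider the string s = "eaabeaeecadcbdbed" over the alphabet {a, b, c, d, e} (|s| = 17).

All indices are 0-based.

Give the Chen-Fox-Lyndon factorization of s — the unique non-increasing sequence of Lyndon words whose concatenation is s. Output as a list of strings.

emit factor 1: 'e' (i=0, period=1)
emit factor 2: 'aabeaeecadcbdbed' (i=1, period=16)

["e", "aabeaeecadcbdbed"]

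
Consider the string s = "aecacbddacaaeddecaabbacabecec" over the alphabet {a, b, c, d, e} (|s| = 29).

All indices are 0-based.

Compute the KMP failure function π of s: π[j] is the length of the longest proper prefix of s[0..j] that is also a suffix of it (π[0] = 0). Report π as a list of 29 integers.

π[0] = 0
j=1 s[j]='e': π[1]=0 (border '')
j=2 s[j]='c': π[2]=0 (border '')
j=3 s[j]='a': π[3]=1 (border 'a')
j=4 s[j]='c': k: 1→0; π[4]=0 (border '')
j=5 s[j]='b': π[5]=0 (border '')
j=6 s[j]='d': π[6]=0 (border '')
j=7 s[j]='d': π[7]=0 (border '')
j=8 s[j]='a': π[8]=1 (border 'a')
j=9 s[j]='c': k: 1→0; π[9]=0 (border '')
j=10 s[j]='a': π[10]=1 (border 'a')
j=11 s[j]='a': k: 1→0; π[11]=1 (border 'a')
j=12 s[j]='e': π[12]=2 (border 'ae')
j=13 s[j]='d': k: 2→0; π[13]=0 (border '')
j=14 s[j]='d': π[14]=0 (border '')
j=15 s[j]='e': π[15]=0 (border '')
j=16 s[j]='c': π[16]=0 (border '')
j=17 s[j]='a': π[17]=1 (border 'a')
j=18 s[j]='a': k: 1→0; π[18]=1 (border 'a')
j=19 s[j]='b': k: 1→0; π[19]=0 (border '')
j=20 s[j]='b': π[20]=0 (border '')
j=21 s[j]='a': π[21]=1 (border 'a')
j=22 s[j]='c': k: 1→0; π[22]=0 (border '')
j=23 s[j]='a': π[23]=1 (border 'a')
j=24 s[j]='b': k: 1→0; π[24]=0 (border '')
j=25 s[j]='e': π[25]=0 (border '')
j=26 s[j]='c': π[26]=0 (border '')
j=27 s[j]='e': π[27]=0 (border '')
j=28 s[j]='c': π[28]=0 (border '')

[0, 0, 0, 1, 0, 0, 0, 0, 1, 0, 1, 1, 2, 0, 0, 0, 0, 1, 1, 0, 0, 1, 0, 1, 0, 0, 0, 0, 0]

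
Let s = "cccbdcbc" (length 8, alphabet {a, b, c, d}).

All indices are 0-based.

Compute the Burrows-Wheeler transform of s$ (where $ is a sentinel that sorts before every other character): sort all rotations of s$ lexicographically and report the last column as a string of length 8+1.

rank  rotation   last
    0  $cccbdcbc  c
    1  bc$cccbdc  c
    2  bdcbc$ccc  c
    3  c$cccbdcb  b
    4  cbc$cccbd  d
    5  cbdcbc$cc  c
    6  ccbdcbc$c  c
    7  cccbdcbc$  $
    8  dcbc$cccb  b

cccbdcc$b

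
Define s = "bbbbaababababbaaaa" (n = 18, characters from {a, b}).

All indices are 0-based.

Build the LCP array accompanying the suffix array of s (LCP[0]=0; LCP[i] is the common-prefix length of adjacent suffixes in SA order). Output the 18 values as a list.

[0, 1, 2, 3, 2, 1, 6, 4, 2, 0, 3, 2, 5, 3, 1, 4, 2, 3]

rank→(start, suffix):
  0 → (17, 'a')
  1 → (16, 'aa')
  2 → (15, 'aaa')
  3 → (14, 'aaaa')
  4 → (4, 'aababababbaaaa')
  5 → (5, 'ababababbaaaa')
  6 → (7, 'abababbaaaa')
  7 → (9, 'ababbaaaa')
  8 → (11, 'abbaaaa')
  9 → (13, 'baaaa')
  10 → (3, 'baababababbaaaa')
  11 → (6, 'babababbaaaa')
  12 → (8, 'bababbaaaa')
  13 → (10, 'babbaaaa')
  14 → (12, 'bbaaaa')
  15 → (2, 'bbaababababbaaaa')
  16 → (1, 'bbbaababababbaaaa')
  17 → (0, 'bbbbaababababbaaaa')

SA = [17, 16, 15, 14, 4, 5, 7, 9, 11, 13, 3, 6, 8, 10, 12, 2, 1, 0]
[i] adj suffixes → lcp
  [1] 17/16 → 1 ('a')
  [2] 16/15 → 2 ('aa')
  [3] 15/14 → 3 ('aaa')
  [4] 14/4 → 2 ('aa')
  [5] 4/5 → 1 ('a')
  [6] 5/7 → 6 ('ababab')
  [7] 7/9 → 4 ('abab')
  [8] 9/11 → 2 ('ab')
  [9] 11/13 → 0 ('')
  [10] 13/3 → 3 ('baa')
  [11] 3/6 → 2 ('ba')
  [12] 6/8 → 5 ('babab')
  [13] 8/10 → 3 ('bab')
  [14] 10/12 → 1 ('b')
  [15] 12/2 → 4 ('bbaa')
  [16] 2/1 → 2 ('bb')
  [17] 1/0 → 3 ('bbb')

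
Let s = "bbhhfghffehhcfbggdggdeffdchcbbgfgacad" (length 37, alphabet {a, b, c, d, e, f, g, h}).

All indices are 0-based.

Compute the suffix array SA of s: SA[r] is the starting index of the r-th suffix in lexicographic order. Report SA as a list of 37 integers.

rank→(start, suffix):
  0 → (33, 'acad')
  1 → (35, 'ad')
  2 → (28, 'bbgfgacad')
  3 → (0, 'bbhhfghffehhcfbggdggdeffdchcbbgfgacad')
  4 → (29, 'bgfgacad')
  5 → (14, 'bggdggdeffdchcbbgfgacad')
  6 → (1, 'bhhfghffehhcfbggdggdeffdchcbbgfgacad')
  7 → (34, 'cad')
  8 → (27, 'cbbgfgacad')
  9 → (12, 'cfbggdggdeffdchcbbgfgacad')
  10 → (25, 'chcbbgfgacad')
  11 → (36, 'd')
  12 → (24, 'dchcbbgfgacad')
  13 → (20, 'deffdchcbbgfgacad')
  14 → (17, 'dggdeffdchcbbgfgacad')
  15 → (21, 'effdchcbbgfgacad')
  16 → (9, 'ehhcfbggdggdeffdchcbbgfgacad')
  17 → (13, 'fbggdggdeffdchcbbgfgacad')
  18 → (23, 'fdchcbbgfgacad')
  19 → (8, 'fehhcfbggdggdeffdchcbbgfgacad')
  20 → (22, 'ffdchcbbgfgacad')
  21 → (7, 'ffehhcfbggdggdeffdchcbbgfgacad')
  22 → (31, 'fgacad')
  23 → (4, 'fghffehhcfbggdggdeffdchcbbgfgacad')
  24 → (32, 'gacad')
  25 → (19, 'gdeffdchcbbgfgacad')
  26 → (16, 'gdggdeffdchcbbgfgacad')
  27 → (30, 'gfgacad')
  28 → (18, 'ggdeffdchcbbgfgacad')
  29 → (15, 'ggdggdeffdchcbbgfgacad')
  30 → (5, 'ghffehhcfbggdggdeffdchcbbgfgacad')
  31 → (26, 'hcbbgfgacad')
  32 → (11, 'hcfbggdggdeffdchcbbgfgacad')
  33 → (6, 'hffehhcfbggdggdeffdchcbbgfgacad')
  34 → (3, 'hfghffehhcfbggdggdeffdchcbbgfgacad')
  35 → (10, 'hhcfbggdggdeffdchcbbgfgacad')
  36 → (2, 'hhfghffehhcfbggdggdeffdchcbbgfgacad')

[33, 35, 28, 0, 29, 14, 1, 34, 27, 12, 25, 36, 24, 20, 17, 21, 9, 13, 23, 8, 22, 7, 31, 4, 32, 19, 16, 30, 18, 15, 5, 26, 11, 6, 3, 10, 2]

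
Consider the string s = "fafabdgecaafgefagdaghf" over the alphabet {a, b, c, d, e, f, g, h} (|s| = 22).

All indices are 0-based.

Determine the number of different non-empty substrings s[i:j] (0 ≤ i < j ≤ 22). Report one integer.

234

sorted suffixes:
  #0 SA[0]=9  'aafgefagdaghf'
  #1 SA[1]=3  'abdgecaafgefagdaghf'
  #2 SA[2]=1  'afabdgecaafgefagdaghf'
  #3 SA[3]=10  'afgefagdaghf'
  #4 SA[4]=15  'agdaghf'
  #5 SA[5]=18  'aghf'
  #6 SA[6]=4  'bdgecaafgefagdaghf'
  #7 SA[7]=8  'caafgefagdaghf'
  #8 SA[8]=17  'daghf'
  #9 SA[9]=5  'dgecaafgefagdaghf'
  #10 SA[10]=7  'ecaafgefagdaghf'
  #11 SA[11]=13  'efagdaghf'
  #12 SA[12]=21  'f'
  #13 SA[13]=2  'fabdgecaafgefagdaghf'
  #14 SA[14]=0  'fafabdgecaafgefagdaghf'
  #15 SA[15]=14  'fagdaghf'
  #16 SA[16]=11  'fgefagdaghf'
  #17 SA[17]=16  'gdaghf'
  #18 SA[18]=6  'gecaafgefagdaghf'
  #19 SA[19]=12  'gefagdaghf'
  #20 SA[20]=19  'ghf'
  #21 SA[21]=20  'hf'

SA = [9, 3, 1, 10, 15, 18, 4, 8, 17, 5, 7, 13, 21, 2, 0, 14, 11, 16, 6, 12, 19, 20]
[i] adj suffixes → lcp
  [1] 9/3 → 1 ('a')
  [2] 3/1 → 1 ('a')
  [3] 1/10 → 2 ('af')
  [4] 10/15 → 1 ('a')
  [5] 15/18 → 2 ('ag')
  [6] 18/4 → 0 ('')
  [7] 4/8 → 0 ('')
  [8] 8/17 → 0 ('')
  [9] 17/5 → 1 ('d')
  [10] 5/7 → 0 ('')
  [11] 7/13 → 1 ('e')
  [12] 13/21 → 0 ('')
  [13] 21/2 → 1 ('f')
  [14] 2/0 → 2 ('fa')
  [15] 0/14 → 2 ('fa')
  [16] 14/11 → 1 ('f')
  [17] 11/16 → 0 ('')
  [18] 16/6 → 1 ('g')
  [19] 6/12 → 2 ('ge')
  [20] 12/19 → 1 ('g')
  [21] 19/20 → 0 ('')

n(n+1)/2 = 22·23/2 = 253
Σ LCP = 0 + 1 + 1 + 2 + 1 + 2 + 0 + 0 + 0 + 1 + 0 + 1 + 0 + 1 + 2 + 2 + 1 + 0 + 1 + 2 + 1 + 0 = 19
distinct = 253 − 19 = 234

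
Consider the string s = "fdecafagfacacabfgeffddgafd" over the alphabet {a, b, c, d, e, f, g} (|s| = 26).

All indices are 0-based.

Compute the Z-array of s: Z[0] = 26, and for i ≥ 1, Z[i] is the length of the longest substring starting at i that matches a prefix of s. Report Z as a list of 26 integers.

[26, 0, 0, 0, 0, 1, 0, 0, 1, 0, 0, 0, 0, 0, 0, 1, 0, 0, 1, 2, 0, 0, 0, 0, 2, 0]

Z[0]=26
i=1: fresh scan; Z[1]=0
i=2: fresh scan; Z[2]=0
i=3: fresh scan; Z[3]=0
i=4: fresh scan; Z[4]=0
i=5: fresh scan; Z[5]=1 grow→box=[5,6)
i=6: fresh scan; Z[6]=0
i=7: fresh scan; Z[7]=0
i=8: fresh scan; Z[8]=1 grow→box=[8,9)
i=9: fresh scan; Z[9]=0
i=10: fresh scan; Z[10]=0
i=11: fresh scan; Z[11]=0
i=12: fresh scan; Z[12]=0
i=13: fresh scan; Z[13]=0
i=14: fresh scan; Z[14]=0
i=15: fresh scan; Z[15]=1 grow→box=[15,16)
i=16: fresh scan; Z[16]=0
i=17: fresh scan; Z[17]=0
i=18: fresh scan; Z[18]=1 grow→box=[18,19)
i=19: fresh scan; Z[19]=2 grow→box=[19,21)
i=20: min(r-i=1, Z[1]=0)=0; Z[20]=0
i=21: fresh scan; Z[21]=0
i=22: fresh scan; Z[22]=0
i=23: fresh scan; Z[23]=0
i=24: fresh scan; Z[24]=2 grow→box=[24,26)
i=25: min(r-i=1, Z[1]=0)=0; Z[25]=0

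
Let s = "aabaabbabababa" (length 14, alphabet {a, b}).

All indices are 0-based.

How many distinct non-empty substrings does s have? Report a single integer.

sorted suffixes:
  #0 SA[0]=13  'a'
  #1 SA[1]=0  'aabaabbabababa'
  #2 SA[2]=3  'aabbabababa'
  #3 SA[3]=11  'aba'
  #4 SA[4]=1  'abaabbabababa'
  #5 SA[5]=9  'ababa'
  #6 SA[6]=7  'abababa'
  #7 SA[7]=4  'abbabababa'
  #8 SA[8]=12  'ba'
  #9 SA[9]=2  'baabbabababa'
  #10 SA[10]=10  'baba'
  #11 SA[11]=8  'bababa'
  #12 SA[12]=6  'babababa'
  #13 SA[13]=5  'bbabababa'

SA = [13, 0, 3, 11, 1, 9, 7, 4, 12, 2, 10, 8, 6, 5]
rank  pair      lcp
   1  s[13:],s[0:]  1  'a'
   2  s[0:],s[3:]  3  'aab'
   3  s[3:],s[11:]  1  'a'
   4  s[11:],s[1:]  3  'aba'
   5  s[1:],s[9:]  3  'aba'
   6  s[9:],s[7:]  5  'ababa'
   7  s[7:],s[4:]  2  'ab'
   8  s[4:],s[12:]  0  ''
   9  s[12:],s[2:]  2  'ba'
  10  s[2:],s[10:]  2  'ba'
  11  s[10:],s[8:]  4  'baba'
  12  s[8:],s[6:]  6  'bababa'
  13  s[6:],s[5:]  1  'b'

n(n+1)/2 = 14·15/2 = 105
Σ LCP = 0 + 1 + 3 + 1 + 3 + 3 + 5 + 2 + 0 + 2 + 2 + 4 + 6 + 1 = 33
distinct = 105 − 33 = 72

72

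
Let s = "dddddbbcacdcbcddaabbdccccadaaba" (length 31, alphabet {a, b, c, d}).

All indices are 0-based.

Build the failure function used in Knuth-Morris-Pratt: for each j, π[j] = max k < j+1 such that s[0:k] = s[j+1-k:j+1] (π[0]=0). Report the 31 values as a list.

[0, 1, 2, 3, 4, 0, 0, 0, 0, 0, 1, 0, 0, 0, 1, 2, 0, 0, 0, 0, 1, 0, 0, 0, 0, 0, 1, 0, 0, 0, 0]

π[0] = 0
j=1 s[j]='d': π[1]=1 (border 'd')
j=2 s[j]='d': π[2]=2 (border 'dd')
j=3 s[j]='d': π[3]=3 (border 'ddd')
j=4 s[j]='d': π[4]=4 (border 'dddd')
j=5 s[j]='b': k: 4→3→2→1→0; π[5]=0 (border '')
j=6 s[j]='b': π[6]=0 (border '')
j=7 s[j]='c': π[7]=0 (border '')
j=8 s[j]='a': π[8]=0 (border '')
j=9 s[j]='c': π[9]=0 (border '')
j=10 s[j]='d': π[10]=1 (border 'd')
j=11 s[j]='c': k: 1→0; π[11]=0 (border '')
j=12 s[j]='b': π[12]=0 (border '')
j=13 s[j]='c': π[13]=0 (border '')
j=14 s[j]='d': π[14]=1 (border 'd')
j=15 s[j]='d': π[15]=2 (border 'dd')
j=16 s[j]='a': k: 2→1→0; π[16]=0 (border '')
j=17 s[j]='a': π[17]=0 (border '')
j=18 s[j]='b': π[18]=0 (border '')
j=19 s[j]='b': π[19]=0 (border '')
j=20 s[j]='d': π[20]=1 (border 'd')
j=21 s[j]='c': k: 1→0; π[21]=0 (border '')
j=22 s[j]='c': π[22]=0 (border '')
j=23 s[j]='c': π[23]=0 (border '')
j=24 s[j]='c': π[24]=0 (border '')
j=25 s[j]='a': π[25]=0 (border '')
j=26 s[j]='d': π[26]=1 (border 'd')
j=27 s[j]='a': k: 1→0; π[27]=0 (border '')
j=28 s[j]='a': π[28]=0 (border '')
j=29 s[j]='b': π[29]=0 (border '')
j=30 s[j]='a': π[30]=0 (border '')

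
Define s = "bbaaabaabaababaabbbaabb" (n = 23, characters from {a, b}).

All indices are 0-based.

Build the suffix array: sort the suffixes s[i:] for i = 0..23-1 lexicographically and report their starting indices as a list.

sorted suffixes:
  #0 SA[0]=2  'aaabaabaababaabbbaabb'
  #1 SA[1]=3  'aabaabaababaabbbaabb'
  #2 SA[2]=6  'aabaababaabbbaabb'
  #3 SA[3]=9  'aababaabbbaabb'
  #4 SA[4]=19  'aabb'
  #5 SA[5]=14  'aabbbaabb'
  #6 SA[6]=4  'abaabaababaabbbaabb'
  #7 SA[7]=7  'abaababaabbbaabb'
  #8 SA[8]=12  'abaabbbaabb'
  #9 SA[9]=10  'ababaabbbaabb'
  #10 SA[10]=20  'abb'
  #11 SA[11]=15  'abbbaabb'
  #12 SA[12]=22  'b'
  #13 SA[13]=1  'baaabaabaababaabbbaabb'
  #14 SA[14]=5  'baabaababaabbbaabb'
  #15 SA[15]=8  'baababaabbbaabb'
  #16 SA[16]=18  'baabb'
  #17 SA[17]=13  'baabbbaabb'
  #18 SA[18]=11  'babaabbbaabb'
  #19 SA[19]=21  'bb'
  #20 SA[20]=0  'bbaaabaabaababaabbbaabb'
  #21 SA[21]=17  'bbaabb'
  #22 SA[22]=16  'bbbaabb'

[2, 3, 6, 9, 19, 14, 4, 7, 12, 10, 20, 15, 22, 1, 5, 8, 18, 13, 11, 21, 0, 17, 16]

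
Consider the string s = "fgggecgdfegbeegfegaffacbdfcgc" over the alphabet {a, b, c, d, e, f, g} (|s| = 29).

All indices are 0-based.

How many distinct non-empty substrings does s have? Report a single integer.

sorted suffixes:
  #0 SA[0]=21  'acbdfcgc'
  #1 SA[1]=18  'affacbdfcgc'
  #2 SA[2]=23  'bdfcgc'
  #3 SA[3]=11  'beegfegaffacbdfcgc'
  #4 SA[4]=28  'c'
  #5 SA[5]=22  'cbdfcgc'
  #6 SA[6]=26  'cgc'
  #7 SA[7]=5  'cgdfegbeegfegaffacbdfcgc'
  #8 SA[8]=24  'dfcgc'
  #9 SA[9]=7  'dfegbeegfegaffacbdfcgc'
  #10 SA[10]=4  'ecgdfegbeegfegaffacbdfcgc'
  #11 SA[11]=12  'eegfegaffacbdfcgc'
  #12 SA[12]=16  'egaffacbdfcgc'
  #13 SA[13]=9  'egbeegfegaffacbdfcgc'
  #14 SA[14]=13  'egfegaffacbdfcgc'
  #15 SA[15]=20  'facbdfcgc'
  #16 SA[16]=25  'fcgc'
  #17 SA[17]=15  'fegaffacbdfcgc'
  #18 SA[18]=8  'fegbeegfegaffacbdfcgc'
  #19 SA[19]=19  'ffacbdfcgc'
  #20 SA[20]=0  'fgggecgdfegbeegfegaffacbdfcgc'
  #21 SA[21]=17  'gaffacbdfcgc'
  #22 SA[22]=10  'gbeegfegaffacbdfcgc'
  #23 SA[23]=27  'gc'
  #24 SA[24]=6  'gdfegbeegfegaffacbdfcgc'
  #25 SA[25]=3  'gecgdfegbeegfegaffacbdfcgc'
  #26 SA[26]=14  'gfegaffacbdfcgc'
  #27 SA[27]=2  'ggecgdfegbeegfegaffacbdfcgc'
  #28 SA[28]=1  'gggecgdfegbeegfegaffacbdfcgc'

SA = [21, 18, 23, 11, 28, 22, 26, 5, 24, 7, 4, 12, 16, 9, 13, 20, 25, 15, 8, 19, 0, 17, 10, 27, 6, 3, 14, 2, 1]
i: (SA[i-1],SA[i]) lcp shared
  1: (21,18) 1 'a'
  2: (18,23) 0 ''
  3: (23,11) 1 'b'
  4: (11,28) 0 ''
  5: (28,22) 1 'c'
  6: (22,26) 1 'c'
  7: (26,5) 2 'cg'
  8: (5,24) 0 ''
  9: (24,7) 2 'df'
  10: (7,4) 0 ''
  11: (4,12) 1 'e'
  12: (12,16) 1 'e'
  13: (16,9) 2 'eg'
  14: (9,13) 2 'eg'
  15: (13,20) 0 ''
  16: (20,25) 1 'f'
  17: (25,15) 1 'f'
  18: (15,8) 3 'feg'
  19: (8,19) 1 'f'
  20: (19,0) 1 'f'
  21: (0,17) 0 ''
  22: (17,10) 1 'g'
  23: (10,27) 1 'g'
  24: (27,6) 1 'g'
  25: (6,3) 1 'g'
  26: (3,14) 1 'g'
  27: (14,2) 1 'g'
  28: (2,1) 2 'gg'

n(n+1)/2 = 29·30/2 = 435
Σ LCP = 0 + 1 + 0 + 1 + 0 + 1 + 1 + 2 + 0 + 2 + 0 + 1 + 1 + 2 + 2 + 0 + 1 + 1 + 3 + 1 + 1 + 0 + 1 + 1 + 1 + 1 + 1 + 1 + 2 = 29
distinct = 435 − 29 = 406

406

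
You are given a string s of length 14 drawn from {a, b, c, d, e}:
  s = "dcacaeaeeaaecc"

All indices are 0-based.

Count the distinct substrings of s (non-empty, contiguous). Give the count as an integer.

91

rank | idx | suffix
   0 |   9 | aaecc
   1 |   2 | acaeaeeaaecc
   2 |   4 | aeaeeaaecc
   3 |  10 | aecc
   4 |   6 | aeeaaecc
   5 |  13 | c
   6 |   1 | cacaeaeeaaecc
   7 |   3 | caeaeeaaecc
   8 |  12 | cc
   9 |   0 | dcacaeaeeaaecc
  10 |   8 | eaaecc
  11 |   5 | eaeeaaecc
  12 |  11 | ecc
  13 |   7 | eeaaecc

SA = [9, 2, 4, 10, 6, 13, 1, 3, 12, 0, 8, 5, 11, 7]
rank  pair      lcp
   1  s[9:],s[2:]  1  'a'
   2  s[2:],s[4:]  1  'a'
   3  s[4:],s[10:]  2  'ae'
   4  s[10:],s[6:]  2  'ae'
   5  s[6:],s[13:]  0  ''
   6  s[13:],s[1:]  1  'c'
   7  s[1:],s[3:]  2  'ca'
   8  s[3:],s[12:]  1  'c'
   9  s[12:],s[0:]  0  ''
  10  s[0:],s[8:]  0  ''
  11  s[8:],s[5:]  2  'ea'
  12  s[5:],s[11:]  1  'e'
  13  s[11:],s[7:]  1  'e'

n(n+1)/2 = 14·15/2 = 105
Σ LCP = 0 + 1 + 1 + 2 + 2 + 0 + 1 + 2 + 1 + 0 + 0 + 2 + 1 + 1 = 14
distinct = 105 − 14 = 91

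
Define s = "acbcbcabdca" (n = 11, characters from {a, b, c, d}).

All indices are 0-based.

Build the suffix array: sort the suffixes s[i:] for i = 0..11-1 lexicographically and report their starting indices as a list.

rank→(start, suffix):
  0 → (10, 'a')
  1 → (6, 'abdca')
  2 → (0, 'acbcbcabdca')
  3 → (4, 'bcabdca')
  4 → (2, 'bcbcabdca')
  5 → (7, 'bdca')
  6 → (9, 'ca')
  7 → (5, 'cabdca')
  8 → (3, 'cbcabdca')
  9 → (1, 'cbcbcabdca')
  10 → (8, 'dca')

[10, 6, 0, 4, 2, 7, 9, 5, 3, 1, 8]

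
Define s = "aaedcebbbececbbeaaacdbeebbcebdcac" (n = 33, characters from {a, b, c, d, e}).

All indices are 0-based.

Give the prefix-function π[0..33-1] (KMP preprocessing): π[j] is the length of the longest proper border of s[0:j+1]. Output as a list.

π[0] = 0
j=1 s[j]='a': π[1]=1 (border 'a')
j=2 s[j]='e': k: 1→0; π[2]=0 (border '')
j=3 s[j]='d': π[3]=0 (border '')
j=4 s[j]='c': π[4]=0 (border '')
j=5 s[j]='e': π[5]=0 (border '')
j=6 s[j]='b': π[6]=0 (border '')
j=7 s[j]='b': π[7]=0 (border '')
j=8 s[j]='b': π[8]=0 (border '')
j=9 s[j]='e': π[9]=0 (border '')
j=10 s[j]='c': π[10]=0 (border '')
j=11 s[j]='e': π[11]=0 (border '')
j=12 s[j]='c': π[12]=0 (border '')
j=13 s[j]='b': π[13]=0 (border '')
j=14 s[j]='b': π[14]=0 (border '')
j=15 s[j]='e': π[15]=0 (border '')
j=16 s[j]='a': π[16]=1 (border 'a')
j=17 s[j]='a': π[17]=2 (border 'aa')
j=18 s[j]='a': k: 2→1; π[18]=2 (border 'aa')
j=19 s[j]='c': k: 2→1→0; π[19]=0 (border '')
j=20 s[j]='d': π[20]=0 (border '')
j=21 s[j]='b': π[21]=0 (border '')
j=22 s[j]='e': π[22]=0 (border '')
j=23 s[j]='e': π[23]=0 (border '')
j=24 s[j]='b': π[24]=0 (border '')
j=25 s[j]='b': π[25]=0 (border '')
j=26 s[j]='c': π[26]=0 (border '')
j=27 s[j]='e': π[27]=0 (border '')
j=28 s[j]='b': π[28]=0 (border '')
j=29 s[j]='d': π[29]=0 (border '')
j=30 s[j]='c': π[30]=0 (border '')
j=31 s[j]='a': π[31]=1 (border 'a')
j=32 s[j]='c': k: 1→0; π[32]=0 (border '')

[0, 1, 0, 0, 0, 0, 0, 0, 0, 0, 0, 0, 0, 0, 0, 0, 1, 2, 2, 0, 0, 0, 0, 0, 0, 0, 0, 0, 0, 0, 0, 1, 0]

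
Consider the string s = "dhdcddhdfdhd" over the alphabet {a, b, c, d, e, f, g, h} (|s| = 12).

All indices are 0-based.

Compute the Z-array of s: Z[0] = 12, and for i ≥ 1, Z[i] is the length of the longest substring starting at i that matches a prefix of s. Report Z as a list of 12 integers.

[12, 0, 1, 0, 1, 3, 0, 1, 0, 3, 0, 1]

Z[0]=12
i=1: fresh scan; Z[1]=0
i=2: fresh scan; Z[2]=1 grow→box=[2,3)
i=3: fresh scan; Z[3]=0
i=4: fresh scan; Z[4]=1 grow→box=[4,5)
i=5: fresh scan; Z[5]=3 grow→box=[5,8)
i=6: min(r-i=2, Z[1]=0)=0; Z[6]=0
i=7: min(r-i=1, Z[2]=1)=1; Z[7]=1
i=8: fresh scan; Z[8]=0
i=9: fresh scan; Z[9]=3 grow→box=[9,12)
i=10: min(r-i=2, Z[1]=0)=0; Z[10]=0
i=11: min(r-i=1, Z[2]=1)=1; Z[11]=1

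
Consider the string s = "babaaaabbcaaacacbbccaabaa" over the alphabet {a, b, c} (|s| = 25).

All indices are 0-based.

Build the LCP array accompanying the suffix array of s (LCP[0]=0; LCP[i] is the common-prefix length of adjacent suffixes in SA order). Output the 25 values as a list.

rank→(start, suffix):
  0 → (24, 'a')
  1 → (23, 'aa')
  2 → (3, 'aaaabbcaaacacbbccaabaa')
  3 → (4, 'aaabbcaaacacbbccaabaa')
  4 → (10, 'aaacacbbccaabaa')
  5 → (20, 'aabaa')
  6 → (5, 'aabbcaaacacbbccaabaa')
  7 → (11, 'aacacbbccaabaa')
  8 → (21, 'abaa')
  9 → (1, 'abaaaabbcaaacacbbccaabaa')
  10 → (6, 'abbcaaacacbbccaabaa')
  11 → (12, 'acacbbccaabaa')
  12 → (14, 'acbbccaabaa')
  13 → (22, 'baa')
  14 → (2, 'baaaabbcaaacacbbccaabaa')
  15 → (0, 'babaaaabbcaaacacbbccaabaa')
  16 → (7, 'bbcaaacacbbccaabaa')
  17 → (16, 'bbccaabaa')
  18 → (8, 'bcaaacacbbccaabaa')
  19 → (17, 'bccaabaa')
  20 → (9, 'caaacacbbccaabaa')
  21 → (19, 'caabaa')
  22 → (13, 'cacbbccaabaa')
  23 → (15, 'cbbccaabaa')
  24 → (18, 'ccaabaa')

SA = [24, 23, 3, 4, 10, 20, 5, 11, 21, 1, 6, 12, 14, 22, 2, 0, 7, 16, 8, 17, 9, 19, 13, 15, 18]
[i] adj suffixes → lcp
  [1] 24/23 → 1 ('a')
  [2] 23/3 → 2 ('aa')
  [3] 3/4 → 3 ('aaa')
  [4] 4/10 → 3 ('aaa')
  [5] 10/20 → 2 ('aa')
  [6] 20/5 → 3 ('aab')
  [7] 5/11 → 2 ('aa')
  [8] 11/21 → 1 ('a')
  [9] 21/1 → 4 ('abaa')
  [10] 1/6 → 2 ('ab')
  [11] 6/12 → 1 ('a')
  [12] 12/14 → 2 ('ac')
  [13] 14/22 → 0 ('')
  [14] 22/2 → 3 ('baa')
  [15] 2/0 → 2 ('ba')
  [16] 0/7 → 1 ('b')
  [17] 7/16 → 3 ('bbc')
  [18] 16/8 → 1 ('b')
  [19] 8/17 → 2 ('bc')
  [20] 17/9 → 0 ('')
  [21] 9/19 → 3 ('caa')
  [22] 19/13 → 2 ('ca')
  [23] 13/15 → 1 ('c')
  [24] 15/18 → 1 ('c')

[0, 1, 2, 3, 3, 2, 3, 2, 1, 4, 2, 1, 2, 0, 3, 2, 1, 3, 1, 2, 0, 3, 2, 1, 1]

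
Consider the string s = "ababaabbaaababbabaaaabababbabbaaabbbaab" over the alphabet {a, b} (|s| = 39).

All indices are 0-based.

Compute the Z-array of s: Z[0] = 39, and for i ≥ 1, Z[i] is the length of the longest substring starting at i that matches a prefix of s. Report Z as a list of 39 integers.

[39, 0, 3, 0, 1, 2, 0, 0, 1, 1, 4, 0, 2, 0, 0, 3, 0, 1, 1, 1, 5, 0, 4, 0, 2, 0, 0, 2, 0, 0, 1, 1, 2, 0, 0, 0, 1, 2, 0]

Z[0]=39
i=1: outside box; Z[1]=0
i=2: outside box; Z[2]=3 scan→box=[2,5)
i=3: min(r-i=2, Z[1]=0)=0; Z[3]=0
i=4: min(r-i=1, Z[2]=3)=1; Z[4]=1
i=5: outside box; Z[5]=2 scan→box=[5,7)
i=6: min(r-i=1, Z[1]=0)=0; Z[6]=0
i=7: outside box; Z[7]=0
i=8: outside box; Z[8]=1 scan→box=[8,9)
i=9: outside box; Z[9]=1 scan→box=[9,10)
i=10: outside box; Z[10]=4 scan→box=[10,14)
i=11: min(r-i=3, Z[1]=0)=0; Z[11]=0
i=12: min(r-i=2, Z[2]=3)=2; Z[12]=2
i=13: min(r-i=1, Z[3]=0)=0; Z[13]=0
i=14: outside box; Z[14]=0
i=15: outside box; Z[15]=3 scan→box=[15,18)
i=16: min(r-i=2, Z[1]=0)=0; Z[16]=0
i=17: min(r-i=1, Z[2]=3)=1; Z[17]=1
i=18: outside box; Z[18]=1 scan→box=[18,19)
i=19: outside box; Z[19]=1 scan→box=[19,20)
i=20: outside box; Z[20]=5 scan→box=[20,25)
i=21: min(r-i=4, Z[1]=0)=0; Z[21]=0
i=22: min(r-i=3, Z[2]=3)=3; Z[22]=4 scan→box=[22,26)
i=23: min(r-i=3, Z[1]=0)=0; Z[23]=0
i=24: min(r-i=2, Z[2]=3)=2; Z[24]=2
i=25: min(r-i=1, Z[3]=0)=0; Z[25]=0
i=26: outside box; Z[26]=0
i=27: outside box; Z[27]=2 scan→box=[27,29)
i=28: min(r-i=1, Z[1]=0)=0; Z[28]=0
i=29: outside box; Z[29]=0
i=30: outside box; Z[30]=1 scan→box=[30,31)
i=31: outside box; Z[31]=1 scan→box=[31,32)
i=32: outside box; Z[32]=2 scan→box=[32,34)
i=33: min(r-i=1, Z[1]=0)=0; Z[33]=0
i=34: outside box; Z[34]=0
i=35: outside box; Z[35]=0
i=36: outside box; Z[36]=1 scan→box=[36,37)
i=37: outside box; Z[37]=2 scan→box=[37,39)
i=38: min(r-i=1, Z[1]=0)=0; Z[38]=0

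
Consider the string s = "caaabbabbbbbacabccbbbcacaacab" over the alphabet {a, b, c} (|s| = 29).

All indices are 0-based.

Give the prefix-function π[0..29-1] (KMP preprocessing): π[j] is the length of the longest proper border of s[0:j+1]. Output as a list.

π[0] = 0
j=1 s[j]='a': π[1]=0 (border '')
j=2 s[j]='a': π[2]=0 (border '')
j=3 s[j]='a': π[3]=0 (border '')
j=4 s[j]='b': π[4]=0 (border '')
j=5 s[j]='b': π[5]=0 (border '')
j=6 s[j]='a': π[6]=0 (border '')
j=7 s[j]='b': π[7]=0 (border '')
j=8 s[j]='b': π[8]=0 (border '')
j=9 s[j]='b': π[9]=0 (border '')
j=10 s[j]='b': π[10]=0 (border '')
j=11 s[j]='b': π[11]=0 (border '')
j=12 s[j]='a': π[12]=0 (border '')
j=13 s[j]='c': π[13]=1 (border 'c')
j=14 s[j]='a': π[14]=2 (border 'ca')
j=15 s[j]='b': k: 2→0; π[15]=0 (border '')
j=16 s[j]='c': π[16]=1 (border 'c')
j=17 s[j]='c': k: 1→0; π[17]=1 (border 'c')
j=18 s[j]='b': k: 1→0; π[18]=0 (border '')
j=19 s[j]='b': π[19]=0 (border '')
j=20 s[j]='b': π[20]=0 (border '')
j=21 s[j]='c': π[21]=1 (border 'c')
j=22 s[j]='a': π[22]=2 (border 'ca')
j=23 s[j]='c': k: 2→0; π[23]=1 (border 'c')
j=24 s[j]='a': π[24]=2 (border 'ca')
j=25 s[j]='a': π[25]=3 (border 'caa')
j=26 s[j]='c': k: 3→0; π[26]=1 (border 'c')
j=27 s[j]='a': π[27]=2 (border 'ca')
j=28 s[j]='b': k: 2→0; π[28]=0 (border '')

[0, 0, 0, 0, 0, 0, 0, 0, 0, 0, 0, 0, 0, 1, 2, 0, 1, 1, 0, 0, 0, 1, 2, 1, 2, 3, 1, 2, 0]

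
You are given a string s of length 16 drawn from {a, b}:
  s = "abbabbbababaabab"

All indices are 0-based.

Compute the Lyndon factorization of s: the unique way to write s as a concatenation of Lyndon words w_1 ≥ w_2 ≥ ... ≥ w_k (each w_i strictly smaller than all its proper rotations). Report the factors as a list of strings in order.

emit factor 1: 'abbabbb' (i=0, period=7)
emit factor 2: 'ab' (i=7, period=2)
emit factor 3: 'ab' (i=9, period=2)
emit factor 4: 'aabab' (i=11, period=5)

["abbabbb", "ab", "ab", "aabab"]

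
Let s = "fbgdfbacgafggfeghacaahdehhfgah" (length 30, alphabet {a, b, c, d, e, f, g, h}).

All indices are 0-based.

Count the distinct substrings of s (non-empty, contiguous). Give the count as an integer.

438

rank→(start, suffix):
  0 → (19, 'aahdehhfgah')
  1 → (17, 'acaahdehhfgah')
  2 → (6, 'acgafggfeghacaahdehhfgah')
  3 → (9, 'afggfeghacaahdehhfgah')
  4 → (28, 'ah')
  5 → (20, 'ahdehhfgah')
  6 → (5, 'bacgafggfeghacaahdehhfgah')
  7 → (1, 'bgdfbacgafggfeghacaahdehhfgah')
  8 → (18, 'caahdehhfgah')
  9 → (7, 'cgafggfeghacaahdehhfgah')
  10 → (22, 'dehhfgah')
  11 → (3, 'dfbacgafggfeghacaahdehhfgah')
  12 → (14, 'eghacaahdehhfgah')
  13 → (23, 'ehhfgah')
  14 → (4, 'fbacgafggfeghacaahdehhfgah')
  15 → (0, 'fbgdfbacgafggfeghacaahdehhfgah')
  16 → (13, 'feghacaahdehhfgah')
  17 → (26, 'fgah')
  18 → (10, 'fggfeghacaahdehhfgah')
  19 → (8, 'gafggfeghacaahdehhfgah')
  20 → (27, 'gah')
  21 → (2, 'gdfbacgafggfeghacaahdehhfgah')
  22 → (12, 'gfeghacaahdehhfgah')
  23 → (11, 'ggfeghacaahdehhfgah')
  24 → (15, 'ghacaahdehhfgah')
  25 → (29, 'h')
  26 → (16, 'hacaahdehhfgah')
  27 → (21, 'hdehhfgah')
  28 → (25, 'hfgah')
  29 → (24, 'hhfgah')

SA = [19, 17, 6, 9, 28, 20, 5, 1, 18, 7, 22, 3, 14, 23, 4, 0, 13, 26, 10, 8, 27, 2, 12, 11, 15, 29, 16, 21, 25, 24]
rank  pair      lcp
   1  s[19:],s[17:]  1  'a'
   2  s[17:],s[6:]  2  'ac'
   3  s[6:],s[9:]  1  'a'
   4  s[9:],s[28:]  1  'a'
   5  s[28:],s[20:]  2  'ah'
   6  s[20:],s[5:]  0  ''
   7  s[5:],s[1:]  1  'b'
   8  s[1:],s[18:]  0  ''
   9  s[18:],s[7:]  1  'c'
  10  s[7:],s[22:]  0  ''
  11  s[22:],s[3:]  1  'd'
  12  s[3:],s[14:]  0  ''
  13  s[14:],s[23:]  1  'e'
  14  s[23:],s[4:]  0  ''
  15  s[4:],s[0:]  2  'fb'
  16  s[0:],s[13:]  1  'f'
  17  s[13:],s[26:]  1  'f'
  18  s[26:],s[10:]  2  'fg'
  19  s[10:],s[8:]  0  ''
  20  s[8:],s[27:]  2  'ga'
  21  s[27:],s[2:]  1  'g'
  22  s[2:],s[12:]  1  'g'
  23  s[12:],s[11:]  1  'g'
  24  s[11:],s[15:]  1  'g'
  25  s[15:],s[29:]  0  ''
  26  s[29:],s[16:]  1  'h'
  27  s[16:],s[21:]  1  'h'
  28  s[21:],s[25:]  1  'h'
  29  s[25:],s[24:]  1  'h'

n(n+1)/2 = 30·31/2 = 465
Σ LCP = 0 + 1 + 2 + 1 + 1 + 2 + 0 + 1 + 0 + 1 + 0 + 1 + 0 + 1 + 0 + 2 + 1 + 1 + 2 + 0 + 2 + 1 + 1 + 1 + 1 + 0 + 1 + 1 + 1 + 1 = 27
distinct = 465 − 27 = 438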